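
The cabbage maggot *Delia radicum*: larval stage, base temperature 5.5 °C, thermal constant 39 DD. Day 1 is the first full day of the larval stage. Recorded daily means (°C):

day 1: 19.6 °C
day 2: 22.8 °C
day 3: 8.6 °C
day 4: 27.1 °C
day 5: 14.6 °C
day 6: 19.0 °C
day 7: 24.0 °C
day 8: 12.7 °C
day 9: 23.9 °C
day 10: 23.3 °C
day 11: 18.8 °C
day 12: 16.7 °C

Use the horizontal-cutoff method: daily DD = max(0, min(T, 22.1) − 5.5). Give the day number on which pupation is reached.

Daily DD above 5.5 °C (capped at 16.6): 14.1, 16.6, 3.1, 16.6, 9.1, 13.5, 16.6, 7.2, 16.6, 16.6, 13.3, 11.2.
Cumulative: 14.1, 30.7, 33.8, 50.4, 59.5, 73.0, 89.6, 96.8, 113.4, 130.0, 143.3, 154.5.
The total first reaches 39 DD on day 4.

day 4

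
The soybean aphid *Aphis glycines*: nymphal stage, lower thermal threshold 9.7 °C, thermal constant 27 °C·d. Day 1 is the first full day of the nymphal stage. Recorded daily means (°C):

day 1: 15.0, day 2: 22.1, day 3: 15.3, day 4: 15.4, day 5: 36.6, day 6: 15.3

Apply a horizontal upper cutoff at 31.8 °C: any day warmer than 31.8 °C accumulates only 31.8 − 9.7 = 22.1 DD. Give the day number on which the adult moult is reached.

Daily DD above 9.7 °C (capped at 22.1): 5.3, 12.4, 5.6, 5.7, 22.1, 5.6.
Cumulative: 5.3, 17.7, 23.3, 29.0, 51.1, 56.7.
The total first reaches 27 DD on day 4.

day 4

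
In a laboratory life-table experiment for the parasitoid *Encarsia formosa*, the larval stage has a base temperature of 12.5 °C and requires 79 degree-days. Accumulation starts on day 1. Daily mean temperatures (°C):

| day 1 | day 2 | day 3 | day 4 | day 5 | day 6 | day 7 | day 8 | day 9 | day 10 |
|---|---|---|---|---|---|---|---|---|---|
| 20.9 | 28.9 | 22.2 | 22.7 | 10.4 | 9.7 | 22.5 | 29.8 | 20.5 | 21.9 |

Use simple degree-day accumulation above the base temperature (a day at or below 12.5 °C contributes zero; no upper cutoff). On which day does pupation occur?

day 9

Daily DD above 12.5 °C: 8.4, 16.4, 9.7, 10.2, 0.0, 0.0, 10.0, 17.3, 8.0, 9.4.
Cumulative: 8.4, 24.8, 34.5, 44.7, 44.7, 44.7, 54.7, 72.0, 80.0, 89.4.
The total first reaches 79 DD on day 9.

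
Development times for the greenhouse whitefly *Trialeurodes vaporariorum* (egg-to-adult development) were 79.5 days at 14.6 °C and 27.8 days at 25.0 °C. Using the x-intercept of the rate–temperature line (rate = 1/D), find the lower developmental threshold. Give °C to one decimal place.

Equal thermal constants: D₁(T₁ − T_b) = D₂(T₂ − T_b).
79.5·(14.6 − T_b) = 27.8·(25.0 − T_b)
T_b = (79.5·14.6 − 27.8·25.0) / (79.5 − 27.8) = 465.70 / 51.7 = 9.008 °C ≈ 9.0 °C.

9.0 °C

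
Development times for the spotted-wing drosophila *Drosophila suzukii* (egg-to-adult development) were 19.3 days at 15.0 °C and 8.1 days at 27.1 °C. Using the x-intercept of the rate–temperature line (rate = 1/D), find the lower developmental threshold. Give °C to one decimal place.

Equal thermal constants: D₁(T₁ − T_b) = D₂(T₂ − T_b).
19.3·(15.0 − T_b) = 8.1·(27.1 − T_b)
T_b = (19.3·15.0 − 8.1·27.1) / (19.3 − 8.1) = 69.99 / 11.2 = 6.249 °C ≈ 6.2 °C.

6.2 °C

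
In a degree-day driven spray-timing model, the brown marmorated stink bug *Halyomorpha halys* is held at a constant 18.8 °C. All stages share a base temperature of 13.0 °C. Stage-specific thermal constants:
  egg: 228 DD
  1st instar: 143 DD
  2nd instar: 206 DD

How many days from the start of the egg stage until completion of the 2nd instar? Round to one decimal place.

Daily accumulation at 18.8 °C = 18.8 − 13.0 = 5.8 DD/day.
Total K = 228 + 143 + 206 = 577 DD.
Total duration = 577 / 5.8 = 99.483 ≈ 99.5 days.

99.5 days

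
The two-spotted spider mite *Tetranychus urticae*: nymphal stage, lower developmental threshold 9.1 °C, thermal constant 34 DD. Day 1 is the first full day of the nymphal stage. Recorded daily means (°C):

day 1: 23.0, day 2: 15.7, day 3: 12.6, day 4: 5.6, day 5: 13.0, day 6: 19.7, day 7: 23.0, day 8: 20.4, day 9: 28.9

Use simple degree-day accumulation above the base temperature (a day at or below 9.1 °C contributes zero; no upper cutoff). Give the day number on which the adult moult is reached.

day 6

Daily DD above 9.1 °C: 13.9, 6.6, 3.5, 0.0, 3.9, 10.6, 13.9, 11.3, 19.8.
Cumulative: 13.9, 20.5, 24.0, 24.0, 27.9, 38.5, 52.4, 63.7, 83.5.
The total first reaches 34 DD on day 6.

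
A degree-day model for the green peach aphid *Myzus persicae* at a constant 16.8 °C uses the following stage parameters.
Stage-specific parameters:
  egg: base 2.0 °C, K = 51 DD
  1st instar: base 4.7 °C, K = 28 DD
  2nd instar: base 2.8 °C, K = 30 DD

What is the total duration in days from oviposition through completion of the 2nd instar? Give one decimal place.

egg: 51 / (16.8 − 2.0) = 51 / 14.8 = 3.446 d.
1st instar: 28 / (16.8 − 4.7) = 28 / 12.1 = 2.314 d.
2nd instar: 30 / (16.8 − 2.8) = 30 / 14.0 = 2.143 d.
Sum = 7.903 ≈ 7.9 days.

7.9 days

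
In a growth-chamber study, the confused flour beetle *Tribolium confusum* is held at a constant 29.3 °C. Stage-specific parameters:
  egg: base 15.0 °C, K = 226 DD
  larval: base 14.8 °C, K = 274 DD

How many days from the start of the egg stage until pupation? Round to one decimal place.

egg: 226 / (29.3 − 15.0) = 226 / 14.3 = 15.804 d.
larval: 274 / (29.3 − 14.8) = 274 / 14.5 = 18.897 d.
Sum = 34.701 ≈ 34.7 days.

34.7 days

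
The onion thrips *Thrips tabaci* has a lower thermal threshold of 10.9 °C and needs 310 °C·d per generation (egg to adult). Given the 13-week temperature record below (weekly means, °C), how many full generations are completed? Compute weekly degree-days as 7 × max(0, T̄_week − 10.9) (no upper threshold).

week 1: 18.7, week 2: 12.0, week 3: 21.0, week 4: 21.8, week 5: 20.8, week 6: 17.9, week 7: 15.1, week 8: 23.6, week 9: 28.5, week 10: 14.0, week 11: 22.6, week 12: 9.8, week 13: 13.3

2 generations

Weekly DD (7 × max(0, T̄ − 10.9)): 54.6, 7.7, 70.7, 76.3, 69.3, 49.0, 29.4, 88.9, 123.2, 21.7, 81.9, 0.0, 16.8.
Season total = 689.5 DD.
Complete generations = ⌊689.5 / 310⌋ = 2.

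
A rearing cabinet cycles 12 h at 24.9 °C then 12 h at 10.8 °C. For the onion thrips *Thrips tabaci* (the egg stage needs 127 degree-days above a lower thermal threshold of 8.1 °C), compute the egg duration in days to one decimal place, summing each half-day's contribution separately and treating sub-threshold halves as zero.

13.0 days

Day half: max(0, 24.9 − 8.1) × 0.5 = 16.8 × 0.5 = 8.40 DD.
Night half: max(0, 10.8 − 8.1) × 0.5 = 2.7 × 0.5 = 1.35 DD.
Per 24 h: 9.75 DD/day.
Duration = 127 / 9.75 = 13.026 ≈ 13.0 days.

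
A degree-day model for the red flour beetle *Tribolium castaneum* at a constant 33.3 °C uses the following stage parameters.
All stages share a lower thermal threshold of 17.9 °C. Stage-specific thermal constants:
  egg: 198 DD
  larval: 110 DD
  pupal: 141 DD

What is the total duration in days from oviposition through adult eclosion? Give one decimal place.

29.2 days

Daily accumulation at 33.3 °C = 33.3 − 17.9 = 15.4 DD/day.
Total K = 198 + 110 + 141 = 449 DD.
Total duration = 449 / 15.4 = 29.156 ≈ 29.2 days.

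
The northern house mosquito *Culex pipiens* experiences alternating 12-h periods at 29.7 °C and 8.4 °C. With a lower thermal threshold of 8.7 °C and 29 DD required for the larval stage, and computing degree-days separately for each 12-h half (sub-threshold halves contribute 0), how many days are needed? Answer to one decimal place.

Day half: max(0, 29.7 − 8.7) × 0.5 = 21.0 × 0.5 = 10.50 DD.
Night half: max(0, 8.4 − 8.7) × 0.5 = 0.0 × 0.5 = 0.00 DD.
Per 24 h: 10.50 DD/day.
Duration = 29 / 10.50 = 2.762 ≈ 2.8 days.

2.8 days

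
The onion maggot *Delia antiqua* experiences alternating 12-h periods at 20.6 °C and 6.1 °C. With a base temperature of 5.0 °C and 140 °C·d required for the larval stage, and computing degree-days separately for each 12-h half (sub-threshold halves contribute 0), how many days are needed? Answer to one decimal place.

16.8 days

Day half: max(0, 20.6 − 5.0) × 0.5 = 15.6 × 0.5 = 7.80 DD.
Night half: max(0, 6.1 − 5.0) × 0.5 = 1.1 × 0.5 = 0.55 DD.
Per 24 h: 8.35 DD/day.
Duration = 140 / 8.35 = 16.766 ≈ 16.8 days.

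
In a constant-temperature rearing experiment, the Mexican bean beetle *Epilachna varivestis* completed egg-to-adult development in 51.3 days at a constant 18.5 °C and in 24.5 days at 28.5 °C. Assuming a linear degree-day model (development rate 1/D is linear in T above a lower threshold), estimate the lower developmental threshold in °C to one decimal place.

Linear rate model ⇒ the product D·(T − T_b) is constant across temperatures.
51.3·(18.5 − T_b) = 24.5·(28.5 − T_b)
T_b = (51.3·18.5 − 24.5·28.5) / (51.3 − 24.5) = 250.80 / 26.8 = 9.358 °C ≈ 9.4 °C.

9.4 °C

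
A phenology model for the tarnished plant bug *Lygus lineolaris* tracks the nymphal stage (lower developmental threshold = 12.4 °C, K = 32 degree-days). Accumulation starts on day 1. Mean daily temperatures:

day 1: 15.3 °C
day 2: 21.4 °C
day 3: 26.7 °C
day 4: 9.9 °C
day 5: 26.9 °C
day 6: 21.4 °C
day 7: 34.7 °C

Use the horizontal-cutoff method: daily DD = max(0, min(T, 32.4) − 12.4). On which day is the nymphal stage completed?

Daily DD above 12.4 °C (capped at 20.0): 2.9, 9.0, 14.3, 0.0, 14.5, 9.0, 20.0.
Cumulative: 2.9, 11.9, 26.2, 26.2, 40.7, 49.7, 69.7.
The total first reaches 32 DD on day 5.

day 5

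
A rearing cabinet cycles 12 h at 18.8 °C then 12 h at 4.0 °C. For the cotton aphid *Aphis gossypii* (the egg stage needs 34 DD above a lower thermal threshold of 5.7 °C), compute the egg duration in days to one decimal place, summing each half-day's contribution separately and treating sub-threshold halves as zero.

Day half: max(0, 18.8 − 5.7) × 0.5 = 13.1 × 0.5 = 6.55 DD.
Night half: max(0, 4.0 − 5.7) × 0.5 = 0.0 × 0.5 = 0.00 DD.
Per 24 h: 6.55 DD/day.
Duration = 34 / 6.55 = 5.191 ≈ 5.2 days.

5.2 days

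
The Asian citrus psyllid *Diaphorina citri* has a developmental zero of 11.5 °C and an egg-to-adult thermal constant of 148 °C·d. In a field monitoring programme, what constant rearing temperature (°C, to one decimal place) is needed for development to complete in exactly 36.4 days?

15.6 °C

Required daily accumulation = 148 / 36.4 = 4.066 DD/day.
T = T_base + 4.066 = 11.5 + 4.066 = 15.566 ≈ 15.6 °C.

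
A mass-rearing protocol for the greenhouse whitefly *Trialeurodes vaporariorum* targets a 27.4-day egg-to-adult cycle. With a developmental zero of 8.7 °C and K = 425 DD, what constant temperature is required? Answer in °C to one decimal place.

Required daily accumulation = 425 / 27.4 = 15.511 DD/day.
T = T_base + 15.511 = 8.7 + 15.511 = 24.211 ≈ 24.2 °C.

24.2 °C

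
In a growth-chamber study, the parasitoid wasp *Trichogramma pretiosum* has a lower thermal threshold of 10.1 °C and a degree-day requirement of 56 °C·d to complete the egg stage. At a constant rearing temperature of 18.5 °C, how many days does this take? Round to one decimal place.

Daily accumulation = 18.5 − 10.1 = 8.4 DD/day.
Duration = 56 / 8.4 = 6.667 ≈ 6.7 days.

6.7 days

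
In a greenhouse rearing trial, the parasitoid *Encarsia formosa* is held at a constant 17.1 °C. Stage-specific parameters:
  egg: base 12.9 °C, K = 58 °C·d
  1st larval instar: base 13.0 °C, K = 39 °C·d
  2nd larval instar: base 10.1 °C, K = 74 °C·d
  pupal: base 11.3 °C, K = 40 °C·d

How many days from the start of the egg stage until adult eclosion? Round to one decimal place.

40.8 days

egg: 58 / (17.1 − 12.9) = 58 / 4.2 = 13.810 d.
1st larval instar: 39 / (17.1 − 13.0) = 39 / 4.1 = 9.512 d.
2nd larval instar: 74 / (17.1 − 10.1) = 74 / 7.0 = 10.571 d.
pupal: 40 / (17.1 − 11.3) = 40 / 5.8 = 6.897 d.
Sum = 40.790 ≈ 40.8 days.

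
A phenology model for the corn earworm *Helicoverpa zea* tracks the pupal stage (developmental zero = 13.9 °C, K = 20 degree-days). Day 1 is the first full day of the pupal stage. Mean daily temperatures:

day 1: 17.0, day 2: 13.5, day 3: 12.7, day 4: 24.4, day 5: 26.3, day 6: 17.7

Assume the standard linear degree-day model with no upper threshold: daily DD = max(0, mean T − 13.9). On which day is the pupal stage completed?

Daily DD above 13.9 °C: 3.1, 0.0, 0.0, 10.5, 12.4, 3.8.
Cumulative: 3.1, 3.1, 3.1, 13.6, 26.0, 29.8.
The total first reaches 20 DD on day 5.

day 5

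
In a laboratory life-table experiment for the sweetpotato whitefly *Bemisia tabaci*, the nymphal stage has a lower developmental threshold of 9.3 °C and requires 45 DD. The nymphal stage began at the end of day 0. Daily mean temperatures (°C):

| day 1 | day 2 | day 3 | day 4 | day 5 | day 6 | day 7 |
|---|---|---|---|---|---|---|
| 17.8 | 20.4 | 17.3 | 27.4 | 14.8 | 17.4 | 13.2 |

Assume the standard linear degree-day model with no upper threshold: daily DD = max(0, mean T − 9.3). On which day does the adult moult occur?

day 4

Daily DD above 9.3 °C: 8.5, 11.1, 8.0, 18.1, 5.5, 8.1, 3.9.
Cumulative: 8.5, 19.6, 27.6, 45.7, 51.2, 59.3, 63.2.
The total first reaches 45 DD on day 4.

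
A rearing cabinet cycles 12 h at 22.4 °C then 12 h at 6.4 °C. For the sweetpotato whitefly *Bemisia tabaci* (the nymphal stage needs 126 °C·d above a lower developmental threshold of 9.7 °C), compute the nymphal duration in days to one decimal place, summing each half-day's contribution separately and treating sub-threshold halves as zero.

19.8 days

Day half: max(0, 22.4 − 9.7) × 0.5 = 12.7 × 0.5 = 6.35 DD.
Night half: max(0, 6.4 − 9.7) × 0.5 = 0.0 × 0.5 = 0.00 DD.
Per 24 h: 6.35 DD/day.
Duration = 126 / 6.35 = 19.843 ≈ 19.8 days.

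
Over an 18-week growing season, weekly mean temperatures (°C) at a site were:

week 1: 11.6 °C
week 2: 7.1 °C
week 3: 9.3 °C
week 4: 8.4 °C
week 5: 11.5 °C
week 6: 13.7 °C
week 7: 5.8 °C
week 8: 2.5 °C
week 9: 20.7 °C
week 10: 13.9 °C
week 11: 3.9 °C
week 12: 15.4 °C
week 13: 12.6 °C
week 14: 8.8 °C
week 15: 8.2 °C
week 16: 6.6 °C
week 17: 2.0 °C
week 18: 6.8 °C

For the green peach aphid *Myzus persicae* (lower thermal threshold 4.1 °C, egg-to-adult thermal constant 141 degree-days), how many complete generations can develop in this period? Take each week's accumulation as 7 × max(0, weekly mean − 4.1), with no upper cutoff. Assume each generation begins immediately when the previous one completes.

4 generations

Weekly DD (7 × max(0, T̄ − 4.1)): 52.5, 21.0, 36.4, 30.1, 51.8, 67.2, 11.9, 0.0, 116.2, 68.6, 0.0, 79.1, 59.5, 32.9, 28.7, 17.5, 0.0, 18.9.
Season total = 692.3 DD.
Complete generations = ⌊692.3 / 141⌋ = 4.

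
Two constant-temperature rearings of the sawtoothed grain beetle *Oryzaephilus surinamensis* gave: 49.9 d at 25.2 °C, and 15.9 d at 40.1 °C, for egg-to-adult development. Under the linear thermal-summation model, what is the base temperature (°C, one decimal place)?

Linear rate model ⇒ the product D·(T − T_b) is constant across temperatures.
49.9·(25.2 − T_b) = 15.9·(40.1 − T_b)
T_b = (49.9·25.2 − 15.9·40.1) / (49.9 − 15.9) = 619.89 / 34.0 = 18.232 °C ≈ 18.2 °C.

18.2 °C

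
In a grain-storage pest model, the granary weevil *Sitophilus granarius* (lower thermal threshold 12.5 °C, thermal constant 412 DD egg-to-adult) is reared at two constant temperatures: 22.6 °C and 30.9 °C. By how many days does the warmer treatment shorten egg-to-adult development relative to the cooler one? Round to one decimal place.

At 22.6 °C: 412 / (22.6 − 12.5) = 412 / 10.1 = 40.792 d.
At 30.9 °C: 412 / (30.9 − 12.5) = 412 / 18.4 = 22.391 d.
Difference = |40.792 − 22.391| = 18.401 ≈ 18.4 days.

18.4 days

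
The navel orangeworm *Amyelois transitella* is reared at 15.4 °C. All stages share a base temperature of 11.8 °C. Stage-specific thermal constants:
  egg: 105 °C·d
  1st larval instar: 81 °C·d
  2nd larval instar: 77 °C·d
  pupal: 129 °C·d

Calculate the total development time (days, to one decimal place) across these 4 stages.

108.9 days

Daily accumulation at 15.4 °C = 15.4 − 11.8 = 3.6 DD/day.
Total K = 105 + 81 + 77 + 129 = 392 DD.
Total duration = 392 / 3.6 = 108.889 ≈ 108.9 days.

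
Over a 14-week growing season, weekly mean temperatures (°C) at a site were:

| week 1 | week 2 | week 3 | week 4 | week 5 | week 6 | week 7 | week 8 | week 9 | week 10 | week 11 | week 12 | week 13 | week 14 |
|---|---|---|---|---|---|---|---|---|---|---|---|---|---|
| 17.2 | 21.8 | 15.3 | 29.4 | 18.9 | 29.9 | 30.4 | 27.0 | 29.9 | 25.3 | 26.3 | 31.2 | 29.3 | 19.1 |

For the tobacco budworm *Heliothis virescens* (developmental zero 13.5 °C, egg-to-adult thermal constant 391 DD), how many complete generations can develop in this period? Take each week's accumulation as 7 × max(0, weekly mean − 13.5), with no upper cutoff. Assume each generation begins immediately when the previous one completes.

2 generations

Weekly DD (7 × max(0, T̄ − 13.5)): 25.9, 58.1, 12.6, 111.3, 37.8, 114.8, 118.3, 94.5, 114.8, 82.6, 89.6, 123.9, 110.6, 39.2.
Season total = 1134.0 DD.
Complete generations = ⌊1134.0 / 391⌋ = 2.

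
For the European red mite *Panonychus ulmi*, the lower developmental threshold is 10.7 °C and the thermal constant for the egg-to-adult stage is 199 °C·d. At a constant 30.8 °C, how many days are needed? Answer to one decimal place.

9.9 days

Daily accumulation = 30.8 − 10.7 = 20.1 DD/day.
Duration = 199 / 20.1 = 9.900 ≈ 9.9 days.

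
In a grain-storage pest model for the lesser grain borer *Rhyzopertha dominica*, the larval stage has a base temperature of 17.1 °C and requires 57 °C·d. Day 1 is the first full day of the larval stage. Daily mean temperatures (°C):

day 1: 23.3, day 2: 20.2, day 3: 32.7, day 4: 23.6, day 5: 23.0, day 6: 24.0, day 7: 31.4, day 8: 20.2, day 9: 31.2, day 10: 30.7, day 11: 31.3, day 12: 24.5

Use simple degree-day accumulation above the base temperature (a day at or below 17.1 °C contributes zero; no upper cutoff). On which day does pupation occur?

day 7

Daily DD above 17.1 °C: 6.2, 3.1, 15.6, 6.5, 5.9, 6.9, 14.3, 3.1, 14.1, 13.6, 14.2, 7.4.
Cumulative: 6.2, 9.3, 24.9, 31.4, 37.3, 44.2, 58.5, 61.6, 75.7, 89.3, 103.5, 110.9.
The total first reaches 57 DD on day 7.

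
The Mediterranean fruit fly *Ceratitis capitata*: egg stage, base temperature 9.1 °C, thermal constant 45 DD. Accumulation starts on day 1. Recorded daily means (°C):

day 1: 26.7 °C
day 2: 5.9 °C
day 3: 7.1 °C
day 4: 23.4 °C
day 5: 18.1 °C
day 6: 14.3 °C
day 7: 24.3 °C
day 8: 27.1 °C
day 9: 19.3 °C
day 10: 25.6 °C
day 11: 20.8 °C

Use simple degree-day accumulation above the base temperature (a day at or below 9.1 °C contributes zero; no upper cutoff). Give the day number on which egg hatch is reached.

Daily DD above 9.1 °C: 17.6, 0.0, 0.0, 14.3, 9.0, 5.2, 15.2, 18.0, 10.2, 16.5, 11.7.
Cumulative: 17.6, 17.6, 17.6, 31.9, 40.9, 46.1, 61.3, 79.3, 89.5, 106.0, 117.7.
The total first reaches 45 DD on day 6.

day 6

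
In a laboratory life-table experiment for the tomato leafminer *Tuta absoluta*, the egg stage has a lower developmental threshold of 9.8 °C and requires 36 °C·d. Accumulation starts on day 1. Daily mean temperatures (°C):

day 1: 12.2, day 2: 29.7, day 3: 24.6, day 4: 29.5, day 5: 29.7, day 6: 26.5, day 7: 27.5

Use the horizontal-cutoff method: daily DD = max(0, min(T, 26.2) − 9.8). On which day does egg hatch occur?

Daily DD above 9.8 °C (capped at 16.4): 2.4, 16.4, 14.8, 16.4, 16.4, 16.4, 16.4.
Cumulative: 2.4, 18.8, 33.6, 50.0, 66.4, 82.8, 99.2.
The total first reaches 36 DD on day 4.

day 4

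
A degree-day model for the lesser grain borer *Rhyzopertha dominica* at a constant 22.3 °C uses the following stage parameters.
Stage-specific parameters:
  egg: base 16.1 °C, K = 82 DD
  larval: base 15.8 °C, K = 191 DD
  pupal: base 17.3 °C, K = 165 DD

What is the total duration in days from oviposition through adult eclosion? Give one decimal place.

75.6 days

egg: 82 / (22.3 − 16.1) = 82 / 6.2 = 13.226 d.
larval: 191 / (22.3 − 15.8) = 191 / 6.5 = 29.385 d.
pupal: 165 / (22.3 − 17.3) = 165 / 5.0 = 33.000 d.
Sum = 75.610 ≈ 75.6 days.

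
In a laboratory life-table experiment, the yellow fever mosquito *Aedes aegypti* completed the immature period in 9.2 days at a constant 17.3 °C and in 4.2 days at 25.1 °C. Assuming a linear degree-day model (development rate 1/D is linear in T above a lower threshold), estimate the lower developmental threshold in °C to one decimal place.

10.7 °C

Under the model K = D·(T − T_b), so D₁·(T₁ − T_b) = D₂·(T₂ − T_b).
9.2·(17.3 − T_b) = 4.2·(25.1 − T_b)
T_b = (9.2·17.3 − 4.2·25.1) / (9.2 − 4.2) = 53.74 / 5.0 = 10.748 °C ≈ 10.7 °C.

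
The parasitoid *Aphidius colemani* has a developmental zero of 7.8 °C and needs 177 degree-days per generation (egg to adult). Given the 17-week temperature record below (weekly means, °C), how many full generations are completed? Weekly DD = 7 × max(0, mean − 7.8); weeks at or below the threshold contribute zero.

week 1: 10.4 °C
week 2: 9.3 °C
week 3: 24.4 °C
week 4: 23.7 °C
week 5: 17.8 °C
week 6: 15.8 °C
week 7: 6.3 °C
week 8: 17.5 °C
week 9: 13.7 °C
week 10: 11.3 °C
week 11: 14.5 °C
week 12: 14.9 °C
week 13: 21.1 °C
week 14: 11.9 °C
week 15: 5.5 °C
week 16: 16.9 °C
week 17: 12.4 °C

Weekly DD (7 × max(0, T̄ − 7.8)): 18.2, 10.5, 116.2, 111.3, 70.0, 56.0, 0.0, 67.9, 41.3, 24.5, 46.9, 49.7, 93.1, 28.7, 0.0, 63.7, 32.2.
Season total = 830.2 DD.
Complete generations = ⌊830.2 / 177⌋ = 4.

4 generations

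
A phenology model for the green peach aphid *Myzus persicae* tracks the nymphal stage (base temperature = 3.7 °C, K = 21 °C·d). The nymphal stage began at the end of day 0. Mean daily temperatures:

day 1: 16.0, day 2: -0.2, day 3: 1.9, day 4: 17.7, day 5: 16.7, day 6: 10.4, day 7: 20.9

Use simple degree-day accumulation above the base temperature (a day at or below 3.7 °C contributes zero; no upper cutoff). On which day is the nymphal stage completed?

day 4

Daily DD above 3.7 °C: 12.3, 0.0, 0.0, 14.0, 13.0, 6.7, 17.2.
Cumulative: 12.3, 12.3, 12.3, 26.3, 39.3, 46.0, 63.2.
The total first reaches 21 DD on day 4.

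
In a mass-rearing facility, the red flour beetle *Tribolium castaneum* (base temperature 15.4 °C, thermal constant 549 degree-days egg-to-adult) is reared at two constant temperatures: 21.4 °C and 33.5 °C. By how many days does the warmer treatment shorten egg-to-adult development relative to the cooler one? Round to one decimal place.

At 21.4 °C: 549 / (21.4 − 15.4) = 549 / 6.0 = 91.500 d.
At 33.5 °C: 549 / (33.5 − 15.4) = 549 / 18.1 = 30.331 d.
Difference = |91.500 − 30.331| = 61.169 ≈ 61.2 days.

61.2 days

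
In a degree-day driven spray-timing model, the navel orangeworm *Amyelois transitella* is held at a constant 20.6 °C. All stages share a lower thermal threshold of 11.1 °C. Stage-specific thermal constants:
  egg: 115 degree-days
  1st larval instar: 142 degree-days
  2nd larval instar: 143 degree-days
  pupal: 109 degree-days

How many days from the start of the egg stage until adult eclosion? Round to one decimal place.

Daily accumulation at 20.6 °C = 20.6 − 11.1 = 9.5 DD/day.
Total K = 115 + 142 + 143 + 109 = 509 DD.
Total duration = 509 / 9.5 = 53.579 ≈ 53.6 days.

53.6 days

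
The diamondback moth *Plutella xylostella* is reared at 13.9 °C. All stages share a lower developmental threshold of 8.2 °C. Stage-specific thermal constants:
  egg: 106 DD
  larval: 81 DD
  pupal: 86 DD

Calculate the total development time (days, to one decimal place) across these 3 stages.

47.9 days

Daily accumulation at 13.9 °C = 13.9 − 8.2 = 5.7 DD/day.
Total K = 106 + 81 + 86 = 273 DD.
Total duration = 273 / 5.7 = 47.895 ≈ 47.9 days.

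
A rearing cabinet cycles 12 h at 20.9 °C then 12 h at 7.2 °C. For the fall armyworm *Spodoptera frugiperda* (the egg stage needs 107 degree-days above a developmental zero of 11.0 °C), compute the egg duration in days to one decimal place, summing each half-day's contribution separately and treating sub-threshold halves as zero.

21.6 days

Day half: max(0, 20.9 − 11.0) × 0.5 = 9.9 × 0.5 = 4.95 DD.
Night half: max(0, 7.2 − 11.0) × 0.5 = 0.0 × 0.5 = 0.00 DD.
Per 24 h: 4.95 DD/day.
Duration = 107 / 4.95 = 21.616 ≈ 21.6 days.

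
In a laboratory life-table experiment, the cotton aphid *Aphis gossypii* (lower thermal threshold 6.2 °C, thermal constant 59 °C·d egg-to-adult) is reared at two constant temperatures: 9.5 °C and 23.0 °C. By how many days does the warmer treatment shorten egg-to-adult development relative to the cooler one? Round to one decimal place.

14.4 days

At 9.5 °C: 59 / (9.5 − 6.2) = 59 / 3.3 = 17.879 d.
At 23.0 °C: 59 / (23.0 − 6.2) = 59 / 16.8 = 3.512 d.
Difference = |17.879 − 3.512| = 14.367 ≈ 14.4 days.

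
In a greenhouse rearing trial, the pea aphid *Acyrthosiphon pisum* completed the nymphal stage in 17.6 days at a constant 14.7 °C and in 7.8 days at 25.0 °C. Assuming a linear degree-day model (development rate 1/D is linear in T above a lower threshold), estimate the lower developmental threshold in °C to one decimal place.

6.5 °C

Under the model K = D·(T − T_b), so D₁·(T₁ − T_b) = D₂·(T₂ − T_b).
17.6·(14.7 − T_b) = 7.8·(25.0 − T_b)
T_b = (17.6·14.7 − 7.8·25.0) / (17.6 − 7.8) = 63.72 / 9.8 = 6.502 °C ≈ 6.5 °C.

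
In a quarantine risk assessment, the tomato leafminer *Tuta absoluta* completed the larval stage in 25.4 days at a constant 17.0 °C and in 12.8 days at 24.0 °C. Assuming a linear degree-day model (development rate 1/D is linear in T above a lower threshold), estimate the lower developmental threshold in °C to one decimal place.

9.9 °C

Linear rate model ⇒ the product D·(T − T_b) is constant across temperatures.
25.4·(17.0 − T_b) = 12.8·(24.0 − T_b)
T_b = (25.4·17.0 − 12.8·24.0) / (25.4 − 12.8) = 124.60 / 12.6 = 9.889 °C ≈ 9.9 °C.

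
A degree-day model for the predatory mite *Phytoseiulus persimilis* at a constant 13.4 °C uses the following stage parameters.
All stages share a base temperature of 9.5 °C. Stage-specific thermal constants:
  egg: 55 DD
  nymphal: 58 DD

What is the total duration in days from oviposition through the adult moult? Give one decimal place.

29.0 days

Daily accumulation at 13.4 °C = 13.4 − 9.5 = 3.9 DD/day.
Total K = 55 + 58 = 113 DD.
Total duration = 113 / 3.9 = 28.974 ≈ 29.0 days.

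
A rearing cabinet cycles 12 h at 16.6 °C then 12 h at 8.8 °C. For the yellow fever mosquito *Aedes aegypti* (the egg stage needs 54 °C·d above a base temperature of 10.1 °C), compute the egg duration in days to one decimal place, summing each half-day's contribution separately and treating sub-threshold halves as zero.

Day half: max(0, 16.6 − 10.1) × 0.5 = 6.5 × 0.5 = 3.25 DD.
Night half: max(0, 8.8 − 10.1) × 0.5 = 0.0 × 0.5 = 0.00 DD.
Per 24 h: 3.25 DD/day.
Duration = 54 / 3.25 = 16.615 ≈ 16.6 days.

16.6 days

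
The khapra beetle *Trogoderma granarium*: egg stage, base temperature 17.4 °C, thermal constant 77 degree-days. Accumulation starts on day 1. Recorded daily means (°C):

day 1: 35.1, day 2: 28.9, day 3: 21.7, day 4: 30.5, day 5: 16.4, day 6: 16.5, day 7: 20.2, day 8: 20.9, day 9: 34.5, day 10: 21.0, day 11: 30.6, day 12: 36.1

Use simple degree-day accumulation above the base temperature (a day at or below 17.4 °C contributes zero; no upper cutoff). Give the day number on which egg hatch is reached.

day 11

Daily DD above 17.4 °C: 17.7, 11.5, 4.3, 13.1, 0.0, 0.0, 2.8, 3.5, 17.1, 3.6, 13.2, 18.7.
Cumulative: 17.7, 29.2, 33.5, 46.6, 46.6, 46.6, 49.4, 52.9, 70.0, 73.6, 86.8, 105.5.
The total first reaches 77 DD on day 11.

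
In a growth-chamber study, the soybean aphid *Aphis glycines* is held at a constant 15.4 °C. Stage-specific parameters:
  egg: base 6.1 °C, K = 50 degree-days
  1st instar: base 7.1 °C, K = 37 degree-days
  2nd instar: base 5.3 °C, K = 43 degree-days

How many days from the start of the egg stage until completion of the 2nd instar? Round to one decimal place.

egg: 50 / (15.4 − 6.1) = 50 / 9.3 = 5.376 d.
1st instar: 37 / (15.4 − 7.1) = 37 / 8.3 = 4.458 d.
2nd instar: 43 / (15.4 − 5.3) = 43 / 10.1 = 4.257 d.
Sum = 14.092 ≈ 14.1 days.

14.1 days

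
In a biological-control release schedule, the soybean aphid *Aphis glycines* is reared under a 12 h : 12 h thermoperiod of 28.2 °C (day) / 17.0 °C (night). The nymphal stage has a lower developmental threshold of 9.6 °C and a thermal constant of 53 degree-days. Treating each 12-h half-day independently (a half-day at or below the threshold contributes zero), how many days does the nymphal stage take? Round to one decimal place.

Day half: max(0, 28.2 − 9.6) × 0.5 = 18.6 × 0.5 = 9.30 DD.
Night half: max(0, 17.0 − 9.6) × 0.5 = 7.4 × 0.5 = 3.70 DD.
Per 24 h: 13.00 DD/day.
Duration = 53 / 13.00 = 4.077 ≈ 4.1 days.

4.1 days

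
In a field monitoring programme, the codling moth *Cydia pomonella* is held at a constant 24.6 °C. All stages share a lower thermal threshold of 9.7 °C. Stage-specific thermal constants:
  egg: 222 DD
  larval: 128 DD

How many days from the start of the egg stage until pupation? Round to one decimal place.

23.5 days

Daily accumulation at 24.6 °C = 24.6 − 9.7 = 14.9 DD/day.
Total K = 222 + 128 = 350 DD.
Total duration = 350 / 14.9 = 23.490 ≈ 23.5 days.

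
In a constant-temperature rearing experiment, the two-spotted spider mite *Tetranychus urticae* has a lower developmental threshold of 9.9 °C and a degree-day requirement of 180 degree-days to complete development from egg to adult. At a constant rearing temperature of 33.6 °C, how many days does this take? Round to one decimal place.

Daily accumulation = 33.6 − 9.9 = 23.7 DD/day.
Duration = 180 / 23.7 = 7.595 ≈ 7.6 days.

7.6 days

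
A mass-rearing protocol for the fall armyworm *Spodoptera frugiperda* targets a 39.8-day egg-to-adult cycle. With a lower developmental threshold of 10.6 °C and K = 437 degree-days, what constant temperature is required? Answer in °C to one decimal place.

Required daily accumulation = 437 / 39.8 = 10.980 DD/day.
T = T_base + 10.980 = 10.6 + 10.980 = 21.580 ≈ 21.6 °C.

21.6 °C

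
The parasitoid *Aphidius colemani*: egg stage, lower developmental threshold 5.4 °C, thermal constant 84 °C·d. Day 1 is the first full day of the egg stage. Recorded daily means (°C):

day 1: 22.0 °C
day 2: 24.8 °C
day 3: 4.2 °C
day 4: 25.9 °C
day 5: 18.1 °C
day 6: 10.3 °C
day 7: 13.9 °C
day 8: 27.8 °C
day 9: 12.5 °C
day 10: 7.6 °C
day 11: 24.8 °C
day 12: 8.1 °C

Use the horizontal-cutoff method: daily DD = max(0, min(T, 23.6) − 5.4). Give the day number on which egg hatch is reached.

Daily DD above 5.4 °C (capped at 18.2): 16.6, 18.2, 0.0, 18.2, 12.7, 4.9, 8.5, 18.2, 7.1, 2.2, 18.2, 2.7.
Cumulative: 16.6, 34.8, 34.8, 53.0, 65.7, 70.6, 79.1, 97.3, 104.4, 106.6, 124.8, 127.5.
The total first reaches 84 DD on day 8.

day 8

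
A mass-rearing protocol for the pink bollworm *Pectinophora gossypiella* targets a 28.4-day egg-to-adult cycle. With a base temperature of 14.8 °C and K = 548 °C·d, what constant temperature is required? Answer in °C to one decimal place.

Required daily accumulation = 548 / 28.4 = 19.296 DD/day.
T = T_base + 19.296 = 14.8 + 19.296 = 34.096 ≈ 34.1 °C.

34.1 °C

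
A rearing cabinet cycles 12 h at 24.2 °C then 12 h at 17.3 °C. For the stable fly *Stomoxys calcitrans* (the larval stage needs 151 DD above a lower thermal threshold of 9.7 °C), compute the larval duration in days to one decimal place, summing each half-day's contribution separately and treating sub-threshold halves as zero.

Day half: max(0, 24.2 − 9.7) × 0.5 = 14.5 × 0.5 = 7.25 DD.
Night half: max(0, 17.3 − 9.7) × 0.5 = 7.6 × 0.5 = 3.80 DD.
Per 24 h: 11.05 DD/day.
Duration = 151 / 11.05 = 13.665 ≈ 13.7 days.

13.7 days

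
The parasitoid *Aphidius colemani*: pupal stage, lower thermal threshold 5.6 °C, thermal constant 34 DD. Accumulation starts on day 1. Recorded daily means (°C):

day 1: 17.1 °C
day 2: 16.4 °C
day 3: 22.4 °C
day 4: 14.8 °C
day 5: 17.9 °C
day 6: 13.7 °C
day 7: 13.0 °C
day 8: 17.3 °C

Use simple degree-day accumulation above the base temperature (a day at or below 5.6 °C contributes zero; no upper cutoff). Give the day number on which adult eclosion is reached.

Daily DD above 5.6 °C: 11.5, 10.8, 16.8, 9.2, 12.3, 8.1, 7.4, 11.7.
Cumulative: 11.5, 22.3, 39.1, 48.3, 60.6, 68.7, 76.1, 87.8.
The total first reaches 34 DD on day 3.

day 3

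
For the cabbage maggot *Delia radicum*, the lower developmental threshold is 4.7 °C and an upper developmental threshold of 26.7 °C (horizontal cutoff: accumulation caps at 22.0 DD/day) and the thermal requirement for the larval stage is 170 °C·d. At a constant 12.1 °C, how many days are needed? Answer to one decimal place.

23.0 days

Daily accumulation = 12.1 − 4.7 = 7.4 DD/day.
Duration = 170 / 7.4 = 22.973 ≈ 23.0 days.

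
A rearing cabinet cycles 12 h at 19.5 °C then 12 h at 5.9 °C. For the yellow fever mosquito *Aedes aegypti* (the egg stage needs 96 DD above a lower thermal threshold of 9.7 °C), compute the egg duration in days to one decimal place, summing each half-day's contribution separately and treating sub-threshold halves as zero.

19.6 days

Day half: max(0, 19.5 − 9.7) × 0.5 = 9.8 × 0.5 = 4.90 DD.
Night half: max(0, 5.9 − 9.7) × 0.5 = 0.0 × 0.5 = 0.00 DD.
Per 24 h: 4.90 DD/day.
Duration = 96 / 4.90 = 19.592 ≈ 19.6 days.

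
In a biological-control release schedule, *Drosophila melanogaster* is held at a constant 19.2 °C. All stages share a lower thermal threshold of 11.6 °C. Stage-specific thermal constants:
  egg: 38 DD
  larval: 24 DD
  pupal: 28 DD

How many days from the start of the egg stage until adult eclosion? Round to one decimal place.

Daily accumulation at 19.2 °C = 19.2 − 11.6 = 7.6 DD/day.
Total K = 38 + 24 + 28 = 90 DD.
Total duration = 90 / 7.6 = 11.842 ≈ 11.8 days.

11.8 days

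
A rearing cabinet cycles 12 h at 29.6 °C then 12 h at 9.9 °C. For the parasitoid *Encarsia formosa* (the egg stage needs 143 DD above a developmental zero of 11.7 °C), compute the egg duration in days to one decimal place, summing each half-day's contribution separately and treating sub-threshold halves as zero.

16.0 days

Day half: max(0, 29.6 − 11.7) × 0.5 = 17.9 × 0.5 = 8.95 DD.
Night half: max(0, 9.9 − 11.7) × 0.5 = 0.0 × 0.5 = 0.00 DD.
Per 24 h: 8.95 DD/day.
Duration = 143 / 8.95 = 15.978 ≈ 16.0 days.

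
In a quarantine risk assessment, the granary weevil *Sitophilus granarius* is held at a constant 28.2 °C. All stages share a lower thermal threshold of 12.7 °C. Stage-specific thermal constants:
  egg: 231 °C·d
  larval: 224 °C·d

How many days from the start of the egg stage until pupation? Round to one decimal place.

Daily accumulation at 28.2 °C = 28.2 − 12.7 = 15.5 DD/day.
Total K = 231 + 224 = 455 DD.
Total duration = 455 / 15.5 = 29.355 ≈ 29.4 days.

29.4 days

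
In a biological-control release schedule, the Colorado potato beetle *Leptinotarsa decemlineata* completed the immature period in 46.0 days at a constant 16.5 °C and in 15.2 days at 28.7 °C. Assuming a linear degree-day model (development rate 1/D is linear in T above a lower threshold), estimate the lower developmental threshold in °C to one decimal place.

10.5 °C

Linear rate model ⇒ the product D·(T − T_b) is constant across temperatures.
46.0·(16.5 − T_b) = 15.2·(28.7 − T_b)
T_b = (46.0·16.5 − 15.2·28.7) / (46.0 − 15.2) = 322.76 / 30.8 = 10.479 °C ≈ 10.5 °C.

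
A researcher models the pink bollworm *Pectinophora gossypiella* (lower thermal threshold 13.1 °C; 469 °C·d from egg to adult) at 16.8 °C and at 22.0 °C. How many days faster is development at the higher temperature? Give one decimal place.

At 16.8 °C: 469 / (16.8 − 13.1) = 469 / 3.7 = 126.757 d.
At 22.0 °C: 469 / (22.0 − 13.1) = 469 / 8.9 = 52.697 d.
Difference = |126.757 − 52.697| = 74.060 ≈ 74.1 days.

74.1 days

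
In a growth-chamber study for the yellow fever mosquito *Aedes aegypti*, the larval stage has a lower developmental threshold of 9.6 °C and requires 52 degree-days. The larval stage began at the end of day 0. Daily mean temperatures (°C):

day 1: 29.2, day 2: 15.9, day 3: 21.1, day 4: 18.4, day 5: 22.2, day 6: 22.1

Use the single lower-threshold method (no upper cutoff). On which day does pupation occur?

day 5

Daily DD above 9.6 °C: 19.6, 6.3, 11.5, 8.8, 12.6, 12.5.
Cumulative: 19.6, 25.9, 37.4, 46.2, 58.8, 71.3.
The total first reaches 52 DD on day 5.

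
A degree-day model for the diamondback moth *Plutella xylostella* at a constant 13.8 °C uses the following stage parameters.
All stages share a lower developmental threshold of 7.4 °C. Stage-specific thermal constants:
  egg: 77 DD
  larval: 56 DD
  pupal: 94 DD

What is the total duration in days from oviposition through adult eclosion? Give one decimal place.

Daily accumulation at 13.8 °C = 13.8 − 7.4 = 6.4 DD/day.
Total K = 77 + 56 + 94 = 227 DD.
Total duration = 227 / 6.4 = 35.469 ≈ 35.5 days.

35.5 days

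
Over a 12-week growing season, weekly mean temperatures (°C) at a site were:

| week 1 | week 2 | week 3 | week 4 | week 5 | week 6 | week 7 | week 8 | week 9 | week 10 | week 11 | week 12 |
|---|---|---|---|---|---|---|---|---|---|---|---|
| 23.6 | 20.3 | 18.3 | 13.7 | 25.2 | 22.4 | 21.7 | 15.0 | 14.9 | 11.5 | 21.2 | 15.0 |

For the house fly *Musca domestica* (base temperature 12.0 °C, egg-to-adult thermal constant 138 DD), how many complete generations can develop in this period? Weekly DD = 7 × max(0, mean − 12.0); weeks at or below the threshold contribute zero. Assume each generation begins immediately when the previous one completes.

Weekly DD (7 × max(0, T̄ − 12.0)): 81.2, 58.1, 44.1, 11.9, 92.4, 72.8, 67.9, 21.0, 20.3, 0.0, 64.4, 21.0.
Season total = 555.1 DD.
Complete generations = ⌊555.1 / 138⌋ = 4.

4 generations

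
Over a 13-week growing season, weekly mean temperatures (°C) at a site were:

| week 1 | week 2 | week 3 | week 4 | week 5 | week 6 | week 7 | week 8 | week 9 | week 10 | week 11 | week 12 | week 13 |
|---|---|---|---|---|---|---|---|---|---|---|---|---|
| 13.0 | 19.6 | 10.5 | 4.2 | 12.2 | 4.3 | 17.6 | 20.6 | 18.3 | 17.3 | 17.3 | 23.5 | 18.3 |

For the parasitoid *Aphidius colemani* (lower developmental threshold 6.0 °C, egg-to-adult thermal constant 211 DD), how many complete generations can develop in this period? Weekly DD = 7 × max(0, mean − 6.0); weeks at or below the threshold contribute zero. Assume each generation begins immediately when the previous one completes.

4 generations

Weekly DD (7 × max(0, T̄ − 6.0)): 49.0, 95.2, 31.5, 0.0, 43.4, 0.0, 81.2, 102.2, 86.1, 79.1, 79.1, 122.5, 86.1.
Season total = 855.4 DD.
Complete generations = ⌊855.4 / 211⌋ = 4.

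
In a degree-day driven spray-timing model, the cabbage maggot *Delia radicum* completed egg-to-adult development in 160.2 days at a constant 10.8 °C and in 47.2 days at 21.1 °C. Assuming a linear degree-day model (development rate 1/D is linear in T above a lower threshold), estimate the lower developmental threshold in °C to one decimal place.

6.5 °C

Under the model K = D·(T − T_b), so D₁·(T₁ − T_b) = D₂·(T₂ − T_b).
160.2·(10.8 − T_b) = 47.2·(21.1 − T_b)
T_b = (160.2·10.8 − 47.2·21.1) / (160.2 − 47.2) = 734.24 / 113.0 = 6.498 °C ≈ 6.5 °C.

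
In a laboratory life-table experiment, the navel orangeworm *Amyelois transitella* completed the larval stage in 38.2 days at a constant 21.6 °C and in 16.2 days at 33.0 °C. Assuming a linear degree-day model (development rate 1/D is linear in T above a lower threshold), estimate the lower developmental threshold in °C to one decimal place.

Equal thermal constants: D₁(T₁ − T_b) = D₂(T₂ − T_b).
38.2·(21.6 − T_b) = 16.2·(33.0 − T_b)
T_b = (38.2·21.6 − 16.2·33.0) / (38.2 − 16.2) = 290.52 / 22.0 = 13.205 °C ≈ 13.2 °C.

13.2 °C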